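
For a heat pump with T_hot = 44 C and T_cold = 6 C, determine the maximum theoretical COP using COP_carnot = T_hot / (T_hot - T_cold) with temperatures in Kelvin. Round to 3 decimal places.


Convert to Kelvin:
  T_hot = 44 + 273.15 = 317.15 K
  T_cold = 6 + 273.15 = 279.15 K
Apply Carnot COP formula:
  COP = T_hot_K / (T_hot_K - T_cold_K) = 317.15 / 38.0
  COP = 8.346

8.346


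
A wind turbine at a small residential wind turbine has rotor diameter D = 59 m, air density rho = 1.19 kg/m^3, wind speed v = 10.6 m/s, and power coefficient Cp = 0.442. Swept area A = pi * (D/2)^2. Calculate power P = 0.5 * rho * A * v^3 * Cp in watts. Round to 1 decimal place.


Step 1 -- Compute swept area:
  A = pi * (D/2)^2 = pi * (59/2)^2 = 2733.97 m^2
Step 2 -- Apply wind power equation:
  P = 0.5 * rho * A * v^3 * Cp
  v^3 = 10.6^3 = 1191.016
  P = 0.5 * 1.19 * 2733.97 * 1191.016 * 0.442
  P = 856348.9 W

856348.9


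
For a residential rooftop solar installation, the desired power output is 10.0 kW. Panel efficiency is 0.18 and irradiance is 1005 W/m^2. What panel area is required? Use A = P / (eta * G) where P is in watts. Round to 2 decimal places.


Convert target power to watts: P = 10.0 * 1000 = 10000.0 W
Compute denominator: eta * G = 0.18 * 1005 = 180.9
Required area A = P / (eta * G) = 10000.0 / 180.9
A = 55.28 m^2

55.28


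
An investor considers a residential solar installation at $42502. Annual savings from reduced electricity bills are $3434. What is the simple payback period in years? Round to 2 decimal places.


Simple payback period = initial cost / annual savings
Payback = 42502 / 3434
Payback = 12.38 years

12.38


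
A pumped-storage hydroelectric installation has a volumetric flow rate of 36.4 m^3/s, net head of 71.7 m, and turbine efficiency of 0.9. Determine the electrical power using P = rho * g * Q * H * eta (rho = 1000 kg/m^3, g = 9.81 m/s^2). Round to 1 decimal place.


Apply the hydropower formula P = rho * g * Q * H * eta
rho * g = 1000 * 9.81 = 9810.0
P = 9810.0 * 36.4 * 71.7 * 0.9
P = 23042630.5 W

23042630.5


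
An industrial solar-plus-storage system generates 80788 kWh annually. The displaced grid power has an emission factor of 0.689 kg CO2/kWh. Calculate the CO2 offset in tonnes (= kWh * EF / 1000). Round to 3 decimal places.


CO2 offset in kg = generation * emission_factor
CO2 offset = 80788 * 0.689 = 55662.93 kg
Convert to tonnes:
  CO2 offset = 55662.93 / 1000 = 55.663 tonnes

55.663


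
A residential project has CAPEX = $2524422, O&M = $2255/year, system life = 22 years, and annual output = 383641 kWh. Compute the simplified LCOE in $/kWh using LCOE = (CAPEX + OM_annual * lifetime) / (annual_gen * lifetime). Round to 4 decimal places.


Total cost = CAPEX + OM * lifetime = 2524422 + 2255 * 22 = 2524422 + 49610 = 2574032
Total generation = annual * lifetime = 383641 * 22 = 8440102 kWh
LCOE = 2574032 / 8440102
LCOE = 0.3050 $/kWh

0.3050


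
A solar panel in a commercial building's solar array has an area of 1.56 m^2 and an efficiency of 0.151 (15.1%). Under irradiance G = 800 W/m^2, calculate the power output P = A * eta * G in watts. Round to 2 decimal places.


Use the solar power formula P = A * eta * G.
Given: A = 1.56 m^2, eta = 0.151, G = 800 W/m^2
P = 1.56 * 0.151 * 800
P = 188.45 W

188.45


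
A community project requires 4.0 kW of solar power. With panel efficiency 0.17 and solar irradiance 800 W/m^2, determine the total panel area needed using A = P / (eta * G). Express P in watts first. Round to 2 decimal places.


Convert target power to watts: P = 4.0 * 1000 = 4000.0 W
Compute denominator: eta * G = 0.17 * 800 = 136.0
Required area A = P / (eta * G) = 4000.0 / 136.0
A = 29.41 m^2

29.41


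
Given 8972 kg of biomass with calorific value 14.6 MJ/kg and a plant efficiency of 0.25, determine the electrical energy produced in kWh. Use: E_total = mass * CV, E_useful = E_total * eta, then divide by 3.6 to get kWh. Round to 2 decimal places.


Total energy = mass * CV = 8972 * 14.6 = 130991.2 MJ
Useful energy = total * eta = 130991.2 * 0.25 = 32747.8 MJ
Convert to kWh: 32747.8 / 3.6
Useful energy = 9096.61 kWh

9096.61


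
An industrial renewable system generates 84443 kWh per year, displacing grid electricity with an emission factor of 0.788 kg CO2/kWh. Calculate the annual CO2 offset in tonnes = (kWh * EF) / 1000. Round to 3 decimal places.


CO2 offset in kg = generation * emission_factor
CO2 offset = 84443 * 0.788 = 66541.08 kg
Convert to tonnes:
  CO2 offset = 66541.08 / 1000 = 66.541 tonnes

66.541


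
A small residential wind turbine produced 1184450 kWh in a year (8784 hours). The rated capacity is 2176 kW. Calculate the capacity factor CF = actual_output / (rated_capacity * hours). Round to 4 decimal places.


Capacity factor = actual output / maximum possible output
Maximum possible = rated * hours = 2176 * 8784 = 19113984 kWh
CF = 1184450 / 19113984
CF = 0.0620

0.0620


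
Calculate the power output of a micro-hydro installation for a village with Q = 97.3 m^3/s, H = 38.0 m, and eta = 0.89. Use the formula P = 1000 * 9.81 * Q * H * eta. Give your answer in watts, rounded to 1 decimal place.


Apply the hydropower formula P = rho * g * Q * H * eta
rho * g = 1000 * 9.81 = 9810.0
P = 9810.0 * 97.3 * 38.0 * 0.89
P = 32281629.7 W

32281629.7


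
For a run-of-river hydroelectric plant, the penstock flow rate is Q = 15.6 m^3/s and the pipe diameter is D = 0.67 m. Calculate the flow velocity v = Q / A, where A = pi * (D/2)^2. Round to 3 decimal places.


Compute pipe cross-sectional area:
  A = pi * (D/2)^2 = pi * (0.67/2)^2 = 0.3526 m^2
Calculate velocity:
  v = Q / A = 15.6 / 0.3526
  v = 44.247 m/s

44.247


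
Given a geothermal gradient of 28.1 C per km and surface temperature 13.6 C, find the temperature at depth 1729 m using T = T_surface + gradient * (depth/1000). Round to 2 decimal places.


Convert depth to km: 1729 / 1000 = 1.729 km
Temperature increase = gradient * depth_km = 28.1 * 1.729 = 48.58 C
Temperature at depth = T_surface + delta_T = 13.6 + 48.58
T = 62.18 C

62.18


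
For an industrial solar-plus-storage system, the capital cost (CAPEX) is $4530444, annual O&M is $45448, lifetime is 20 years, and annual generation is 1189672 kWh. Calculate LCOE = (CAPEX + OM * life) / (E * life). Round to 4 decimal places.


Total cost = CAPEX + OM * lifetime = 4530444 + 45448 * 20 = 4530444 + 908960 = 5439404
Total generation = annual * lifetime = 1189672 * 20 = 23793440 kWh
LCOE = 5439404 / 23793440
LCOE = 0.2286 $/kWh

0.2286


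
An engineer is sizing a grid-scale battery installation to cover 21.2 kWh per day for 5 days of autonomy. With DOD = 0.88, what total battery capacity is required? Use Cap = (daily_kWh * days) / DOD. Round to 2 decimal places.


Total energy needed = daily * days = 21.2 * 5 = 106.0 kWh
Account for depth of discharge:
  Cap = total_energy / DOD = 106.0 / 0.88
  Cap = 120.45 kWh

120.45


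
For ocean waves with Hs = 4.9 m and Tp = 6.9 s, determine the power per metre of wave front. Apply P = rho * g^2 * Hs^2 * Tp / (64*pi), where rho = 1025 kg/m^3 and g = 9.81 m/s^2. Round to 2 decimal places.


Apply wave power formula:
  g^2 = 9.81^2 = 96.2361
  Hs^2 = 4.9^2 = 24.01
  Numerator = rho * g^2 * Hs^2 * Tp = 1025 * 96.2361 * 24.01 * 6.9 = 16341921.91
  Denominator = 64 * pi = 201.0619
  P = 16341921.91 / 201.0619 = 81278.05 W/m

81278.05


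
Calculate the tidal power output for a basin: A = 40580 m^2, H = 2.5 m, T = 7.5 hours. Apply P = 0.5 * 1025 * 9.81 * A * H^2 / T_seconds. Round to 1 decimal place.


Convert period to seconds: T = 7.5 * 3600 = 27000.0 s
H^2 = 2.5^2 = 6.25
P = 0.5 * rho * g * A * H^2 / T
P = 0.5 * 1025 * 9.81 * 40580 * 6.25 / 27000.0
P = 47227.1 W

47227.1


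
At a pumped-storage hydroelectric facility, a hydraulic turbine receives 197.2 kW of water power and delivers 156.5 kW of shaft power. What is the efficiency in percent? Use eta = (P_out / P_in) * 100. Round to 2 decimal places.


Turbine efficiency = (output power / input power) * 100
eta = (156.5 / 197.2) * 100
eta = 79.36%

79.36


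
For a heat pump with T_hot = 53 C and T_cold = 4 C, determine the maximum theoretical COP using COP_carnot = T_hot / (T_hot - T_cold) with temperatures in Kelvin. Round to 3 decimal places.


Convert to Kelvin:
  T_hot = 53 + 273.15 = 326.15 K
  T_cold = 4 + 273.15 = 277.15 K
Apply Carnot COP formula:
  COP = T_hot_K / (T_hot_K - T_cold_K) = 326.15 / 49.0
  COP = 6.656

6.656


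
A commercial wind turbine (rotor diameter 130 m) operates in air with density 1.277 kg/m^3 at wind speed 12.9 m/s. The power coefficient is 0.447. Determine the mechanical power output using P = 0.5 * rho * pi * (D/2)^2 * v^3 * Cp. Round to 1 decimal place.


Step 1 -- Compute swept area:
  A = pi * (D/2)^2 = pi * (130/2)^2 = 13273.23 m^2
Step 2 -- Apply wind power equation:
  P = 0.5 * rho * A * v^3 * Cp
  v^3 = 12.9^3 = 2146.689
  P = 0.5 * 1.277 * 13273.23 * 2146.689 * 0.447
  P = 8132314.0 W

8132314.0


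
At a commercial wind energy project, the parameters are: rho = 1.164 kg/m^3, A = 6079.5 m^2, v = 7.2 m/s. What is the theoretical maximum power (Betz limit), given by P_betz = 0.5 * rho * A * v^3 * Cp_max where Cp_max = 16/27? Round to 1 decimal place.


The Betz coefficient Cp_max = 16/27 = 0.5926
v^3 = 7.2^3 = 373.248
P_betz = 0.5 * rho * A * v^3 * Cp_max
P_betz = 0.5 * 1.164 * 6079.5 * 373.248 * 0.5926
P_betz = 782608.5 W

782608.5


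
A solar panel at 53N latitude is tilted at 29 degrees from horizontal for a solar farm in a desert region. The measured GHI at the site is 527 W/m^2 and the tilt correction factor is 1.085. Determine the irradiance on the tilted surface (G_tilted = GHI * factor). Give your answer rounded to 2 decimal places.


Identify the given values:
  GHI = 527 W/m^2, tilt correction factor = 1.085
Apply the formula G_tilted = GHI * factor:
  G_tilted = 527 * 1.085
  G_tilted = 571.80 W/m^2

571.80


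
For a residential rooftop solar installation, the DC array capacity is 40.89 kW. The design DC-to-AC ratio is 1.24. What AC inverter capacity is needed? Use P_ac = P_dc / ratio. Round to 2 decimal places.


The inverter AC capacity is determined by the DC/AC ratio.
Given: P_dc = 40.89 kW, DC/AC ratio = 1.24
P_ac = P_dc / ratio = 40.89 / 1.24
P_ac = 32.98 kW

32.98


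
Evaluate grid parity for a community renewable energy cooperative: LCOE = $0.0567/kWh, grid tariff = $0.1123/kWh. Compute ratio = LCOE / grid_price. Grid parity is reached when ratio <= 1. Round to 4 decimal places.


Compare LCOE to grid price:
  LCOE = $0.0567/kWh, Grid price = $0.1123/kWh
  Ratio = LCOE / grid_price = 0.0567 / 0.1123 = 0.5049
  Grid parity achieved (ratio <= 1)? yes

0.5049


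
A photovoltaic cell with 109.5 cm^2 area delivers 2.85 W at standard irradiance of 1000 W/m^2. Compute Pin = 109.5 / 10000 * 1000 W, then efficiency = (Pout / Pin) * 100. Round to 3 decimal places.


First compute the input power:
  Pin = area_cm2 / 10000 * G = 109.5 / 10000 * 1000 = 10.95 W
Then compute efficiency:
  Efficiency = (Pout / Pin) * 100 = (2.85 / 10.95) * 100
  Efficiency = 26.027%

26.027


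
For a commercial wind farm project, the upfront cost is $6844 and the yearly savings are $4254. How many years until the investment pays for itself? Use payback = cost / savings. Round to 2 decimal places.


Simple payback period = initial cost / annual savings
Payback = 6844 / 4254
Payback = 1.61 years

1.61


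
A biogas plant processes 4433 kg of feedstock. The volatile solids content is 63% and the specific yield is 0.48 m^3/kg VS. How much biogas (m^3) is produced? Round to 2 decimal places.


Compute volatile solids:
  VS = mass * VS_fraction = 4433 * 0.63 = 2792.79 kg
Calculate biogas volume:
  Biogas = VS * specific_yield = 2792.79 * 0.48
  Biogas = 1340.54 m^3

1340.54


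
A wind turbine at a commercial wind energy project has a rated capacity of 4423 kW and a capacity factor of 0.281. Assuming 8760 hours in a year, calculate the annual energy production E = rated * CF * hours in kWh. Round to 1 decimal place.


Annual energy = rated_kW * capacity_factor * hours_per_year
Given: P_rated = 4423 kW, CF = 0.281, hours = 8760
E = 4423 * 0.281 * 8760
E = 10887479.9 kWh

10887479.9


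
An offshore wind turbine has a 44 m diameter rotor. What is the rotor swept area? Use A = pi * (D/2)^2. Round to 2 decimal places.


Compute the rotor radius:
  r = D / 2 = 44 / 2 = 22.0 m
Calculate swept area:
  A = pi * r^2 = pi * 22.0^2
  A = 1520.53 m^2

1520.53


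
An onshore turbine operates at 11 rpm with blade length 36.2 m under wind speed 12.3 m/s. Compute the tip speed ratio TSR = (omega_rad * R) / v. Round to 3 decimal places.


Convert rotational speed to rad/s:
  omega = 11 * 2 * pi / 60 = 1.1519 rad/s
Compute tip speed:
  v_tip = omega * R = 1.1519 * 36.2 = 41.699 m/s
Tip speed ratio:
  TSR = v_tip / v_wind = 41.699 / 12.3 = 3.390

3.390


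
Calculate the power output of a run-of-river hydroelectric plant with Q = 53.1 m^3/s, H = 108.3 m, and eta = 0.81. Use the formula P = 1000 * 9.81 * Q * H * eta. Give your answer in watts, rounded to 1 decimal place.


Apply the hydropower formula P = rho * g * Q * H * eta
rho * g = 1000 * 9.81 = 9810.0
P = 9810.0 * 53.1 * 108.3 * 0.81
P = 45695875.7 W

45695875.7


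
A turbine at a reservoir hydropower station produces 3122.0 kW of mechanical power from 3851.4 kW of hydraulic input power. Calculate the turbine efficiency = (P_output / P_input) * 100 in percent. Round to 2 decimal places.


Turbine efficiency = (output power / input power) * 100
eta = (3122.0 / 3851.4) * 100
eta = 81.06%

81.06


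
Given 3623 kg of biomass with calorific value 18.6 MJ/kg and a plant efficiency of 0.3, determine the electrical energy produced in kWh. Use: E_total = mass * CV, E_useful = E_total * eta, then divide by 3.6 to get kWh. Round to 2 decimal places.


Total energy = mass * CV = 3623 * 18.6 = 67387.8 MJ
Useful energy = total * eta = 67387.8 * 0.3 = 20216.34 MJ
Convert to kWh: 20216.34 / 3.6
Useful energy = 5615.65 kWh

5615.65


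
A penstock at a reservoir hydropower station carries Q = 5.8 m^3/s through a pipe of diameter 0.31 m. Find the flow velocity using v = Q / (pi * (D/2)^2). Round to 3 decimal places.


Compute pipe cross-sectional area:
  A = pi * (D/2)^2 = pi * (0.31/2)^2 = 0.0755 m^2
Calculate velocity:
  v = Q / A = 5.8 / 0.0755
  v = 76.845 m/s

76.845


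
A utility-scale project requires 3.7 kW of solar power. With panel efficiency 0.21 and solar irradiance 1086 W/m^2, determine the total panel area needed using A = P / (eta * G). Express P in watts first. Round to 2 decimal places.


Convert target power to watts: P = 3.7 * 1000 = 3700.0 W
Compute denominator: eta * G = 0.21 * 1086 = 228.06
Required area A = P / (eta * G) = 3700.0 / 228.06
A = 16.22 m^2

16.22


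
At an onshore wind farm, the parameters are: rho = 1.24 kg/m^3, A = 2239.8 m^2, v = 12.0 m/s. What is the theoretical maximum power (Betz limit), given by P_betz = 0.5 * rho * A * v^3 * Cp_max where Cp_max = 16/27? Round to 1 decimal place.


The Betz coefficient Cp_max = 16/27 = 0.5926
v^3 = 12.0^3 = 1728.0
P_betz = 0.5 * rho * A * v^3 * Cp_max
P_betz = 0.5 * 1.24 * 2239.8 * 1728.0 * 0.5926
P_betz = 1422004.2 W

1422004.2


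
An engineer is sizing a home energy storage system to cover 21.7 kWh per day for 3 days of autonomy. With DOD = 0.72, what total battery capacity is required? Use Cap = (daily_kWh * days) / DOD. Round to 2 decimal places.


Total energy needed = daily * days = 21.7 * 3 = 65.1 kWh
Account for depth of discharge:
  Cap = total_energy / DOD = 65.1 / 0.72
  Cap = 90.42 kWh

90.42


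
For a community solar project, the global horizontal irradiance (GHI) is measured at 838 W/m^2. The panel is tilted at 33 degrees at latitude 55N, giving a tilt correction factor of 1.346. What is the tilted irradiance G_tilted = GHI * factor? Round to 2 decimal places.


Identify the given values:
  GHI = 838 W/m^2, tilt correction factor = 1.346
Apply the formula G_tilted = GHI * factor:
  G_tilted = 838 * 1.346
  G_tilted = 1127.95 W/m^2

1127.95


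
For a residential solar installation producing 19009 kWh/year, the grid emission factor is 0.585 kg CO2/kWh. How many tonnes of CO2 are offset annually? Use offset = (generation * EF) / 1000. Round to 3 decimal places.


CO2 offset in kg = generation * emission_factor
CO2 offset = 19009 * 0.585 = 11120.27 kg
Convert to tonnes:
  CO2 offset = 11120.27 / 1000 = 11.120 tonnes

11.120


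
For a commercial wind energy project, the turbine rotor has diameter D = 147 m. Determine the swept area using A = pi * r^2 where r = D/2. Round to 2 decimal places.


Compute the rotor radius:
  r = D / 2 = 147 / 2 = 73.5 m
Calculate swept area:
  A = pi * r^2 = pi * 73.5^2
  A = 16971.67 m^2

16971.67


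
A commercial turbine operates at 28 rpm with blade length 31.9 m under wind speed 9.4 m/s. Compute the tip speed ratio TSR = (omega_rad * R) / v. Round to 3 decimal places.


Convert rotational speed to rad/s:
  omega = 28 * 2 * pi / 60 = 2.9322 rad/s
Compute tip speed:
  v_tip = omega * R = 2.9322 * 31.9 = 93.536 m/s
Tip speed ratio:
  TSR = v_tip / v_wind = 93.536 / 9.4 = 9.951

9.951


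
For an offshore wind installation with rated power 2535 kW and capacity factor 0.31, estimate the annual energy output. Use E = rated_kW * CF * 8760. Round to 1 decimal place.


Annual energy = rated_kW * capacity_factor * hours_per_year
Given: P_rated = 2535 kW, CF = 0.31, hours = 8760
E = 2535 * 0.31 * 8760
E = 6884046.0 kWh

6884046.0


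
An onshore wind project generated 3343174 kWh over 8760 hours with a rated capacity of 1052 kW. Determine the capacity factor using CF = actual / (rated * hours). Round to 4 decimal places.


Capacity factor = actual output / maximum possible output
Maximum possible = rated * hours = 1052 * 8760 = 9215520 kWh
CF = 3343174 / 9215520
CF = 0.3628

0.3628


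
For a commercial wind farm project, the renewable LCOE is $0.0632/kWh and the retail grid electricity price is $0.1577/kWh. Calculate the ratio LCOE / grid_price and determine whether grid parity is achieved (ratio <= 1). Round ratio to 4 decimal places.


Compare LCOE to grid price:
  LCOE = $0.0632/kWh, Grid price = $0.1577/kWh
  Ratio = LCOE / grid_price = 0.0632 / 0.1577 = 0.4008
  Grid parity achieved (ratio <= 1)? yes

0.4008


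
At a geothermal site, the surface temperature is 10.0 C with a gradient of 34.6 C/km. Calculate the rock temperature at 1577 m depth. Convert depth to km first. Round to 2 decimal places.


Convert depth to km: 1577 / 1000 = 1.577 km
Temperature increase = gradient * depth_km = 34.6 * 1.577 = 54.56 C
Temperature at depth = T_surface + delta_T = 10.0 + 54.56
T = 64.56 C

64.56


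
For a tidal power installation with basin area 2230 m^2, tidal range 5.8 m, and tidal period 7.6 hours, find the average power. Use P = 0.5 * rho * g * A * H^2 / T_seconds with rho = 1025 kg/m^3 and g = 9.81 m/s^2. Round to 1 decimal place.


Convert period to seconds: T = 7.6 * 3600 = 27360.0 s
H^2 = 5.8^2 = 33.64
P = 0.5 * rho * g * A * H^2 / T
P = 0.5 * 1025 * 9.81 * 2230 * 33.64 / 27360.0
P = 13785.0 W

13785.0


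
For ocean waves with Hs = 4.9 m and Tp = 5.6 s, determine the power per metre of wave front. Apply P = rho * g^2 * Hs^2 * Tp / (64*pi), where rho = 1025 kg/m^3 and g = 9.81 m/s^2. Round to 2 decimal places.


Apply wave power formula:
  g^2 = 9.81^2 = 96.2361
  Hs^2 = 4.9^2 = 24.01
  Numerator = rho * g^2 * Hs^2 * Tp = 1025 * 96.2361 * 24.01 * 5.6 = 13263009.09
  Denominator = 64 * pi = 201.0619
  P = 13263009.09 / 201.0619 = 65964.80 W/m

65964.80


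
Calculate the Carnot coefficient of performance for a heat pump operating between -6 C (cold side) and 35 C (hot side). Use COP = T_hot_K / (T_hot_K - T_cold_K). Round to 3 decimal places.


Convert to Kelvin:
  T_hot = 35 + 273.15 = 308.15 K
  T_cold = -6 + 273.15 = 267.15 K
Apply Carnot COP formula:
  COP = T_hot_K / (T_hot_K - T_cold_K) = 308.15 / 41.0
  COP = 7.516

7.516


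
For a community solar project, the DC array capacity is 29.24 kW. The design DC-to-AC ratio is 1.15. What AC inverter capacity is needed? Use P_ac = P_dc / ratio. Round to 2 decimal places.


The inverter AC capacity is determined by the DC/AC ratio.
Given: P_dc = 29.24 kW, DC/AC ratio = 1.15
P_ac = P_dc / ratio = 29.24 / 1.15
P_ac = 25.43 kW

25.43


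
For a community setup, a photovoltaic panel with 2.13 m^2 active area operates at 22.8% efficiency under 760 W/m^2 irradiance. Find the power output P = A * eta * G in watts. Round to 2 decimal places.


Use the solar power formula P = A * eta * G.
Given: A = 2.13 m^2, eta = 0.228, G = 760 W/m^2
P = 2.13 * 0.228 * 760
P = 369.09 W

369.09


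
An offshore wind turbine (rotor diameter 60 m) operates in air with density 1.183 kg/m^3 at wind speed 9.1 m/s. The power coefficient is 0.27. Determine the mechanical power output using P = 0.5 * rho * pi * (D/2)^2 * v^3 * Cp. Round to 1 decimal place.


Step 1 -- Compute swept area:
  A = pi * (D/2)^2 = pi * (60/2)^2 = 2827.43 m^2
Step 2 -- Apply wind power equation:
  P = 0.5 * rho * A * v^3 * Cp
  v^3 = 9.1^3 = 753.571
  P = 0.5 * 1.183 * 2827.43 * 753.571 * 0.27
  P = 340278.9 W

340278.9


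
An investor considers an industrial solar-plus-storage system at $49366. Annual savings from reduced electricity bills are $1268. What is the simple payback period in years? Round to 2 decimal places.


Simple payback period = initial cost / annual savings
Payback = 49366 / 1268
Payback = 38.93 years

38.93


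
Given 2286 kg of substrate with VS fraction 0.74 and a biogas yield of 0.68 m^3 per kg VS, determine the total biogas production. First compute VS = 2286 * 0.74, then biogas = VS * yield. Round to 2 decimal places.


Compute volatile solids:
  VS = mass * VS_fraction = 2286 * 0.74 = 1691.64 kg
Calculate biogas volume:
  Biogas = VS * specific_yield = 1691.64 * 0.68
  Biogas = 1150.32 m^3

1150.32


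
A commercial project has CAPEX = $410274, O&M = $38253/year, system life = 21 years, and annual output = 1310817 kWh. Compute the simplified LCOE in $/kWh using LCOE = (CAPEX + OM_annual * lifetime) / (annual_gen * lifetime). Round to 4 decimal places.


Total cost = CAPEX + OM * lifetime = 410274 + 38253 * 21 = 410274 + 803313 = 1213587
Total generation = annual * lifetime = 1310817 * 21 = 27527157 kWh
LCOE = 1213587 / 27527157
LCOE = 0.0441 $/kWh

0.0441


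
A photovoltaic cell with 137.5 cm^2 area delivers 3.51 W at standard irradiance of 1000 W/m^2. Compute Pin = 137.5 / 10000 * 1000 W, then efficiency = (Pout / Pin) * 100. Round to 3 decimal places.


First compute the input power:
  Pin = area_cm2 / 10000 * G = 137.5 / 10000 * 1000 = 13.75 W
Then compute efficiency:
  Efficiency = (Pout / Pin) * 100 = (3.51 / 13.75) * 100
  Efficiency = 25.527%

25.527


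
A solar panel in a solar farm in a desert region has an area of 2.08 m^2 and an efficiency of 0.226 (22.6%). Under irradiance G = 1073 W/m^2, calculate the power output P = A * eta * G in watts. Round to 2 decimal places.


Use the solar power formula P = A * eta * G.
Given: A = 2.08 m^2, eta = 0.226, G = 1073 W/m^2
P = 2.08 * 0.226 * 1073
P = 504.40 W

504.40


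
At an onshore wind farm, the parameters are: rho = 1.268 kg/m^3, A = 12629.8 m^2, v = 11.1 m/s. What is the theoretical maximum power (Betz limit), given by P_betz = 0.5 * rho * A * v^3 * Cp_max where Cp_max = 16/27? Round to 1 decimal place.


The Betz coefficient Cp_max = 16/27 = 0.5926
v^3 = 11.1^3 = 1367.631
P_betz = 0.5 * rho * A * v^3 * Cp_max
P_betz = 0.5 * 1.268 * 12629.8 * 1367.631 * 0.5926
P_betz = 6489494.8 W

6489494.8


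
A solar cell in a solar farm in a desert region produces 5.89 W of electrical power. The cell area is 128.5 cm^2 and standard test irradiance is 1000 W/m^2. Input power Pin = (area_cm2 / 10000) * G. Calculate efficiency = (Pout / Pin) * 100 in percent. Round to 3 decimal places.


First compute the input power:
  Pin = area_cm2 / 10000 * G = 128.5 / 10000 * 1000 = 12.85 W
Then compute efficiency:
  Efficiency = (Pout / Pin) * 100 = (5.89 / 12.85) * 100
  Efficiency = 45.837%

45.837


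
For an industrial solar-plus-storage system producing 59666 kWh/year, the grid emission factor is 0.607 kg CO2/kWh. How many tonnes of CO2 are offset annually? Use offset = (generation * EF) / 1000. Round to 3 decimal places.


CO2 offset in kg = generation * emission_factor
CO2 offset = 59666 * 0.607 = 36217.26 kg
Convert to tonnes:
  CO2 offset = 36217.26 / 1000 = 36.217 tonnes

36.217


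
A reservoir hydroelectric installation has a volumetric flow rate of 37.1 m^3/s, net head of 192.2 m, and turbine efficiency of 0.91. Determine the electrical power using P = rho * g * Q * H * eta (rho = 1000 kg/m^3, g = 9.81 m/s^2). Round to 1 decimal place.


Apply the hydropower formula P = rho * g * Q * H * eta
rho * g = 1000 * 9.81 = 9810.0
P = 9810.0 * 37.1 * 192.2 * 0.91
P = 63655757.8 W

63655757.8


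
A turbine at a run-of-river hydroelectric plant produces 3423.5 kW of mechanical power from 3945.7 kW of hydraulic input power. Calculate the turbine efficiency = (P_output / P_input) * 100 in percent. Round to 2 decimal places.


Turbine efficiency = (output power / input power) * 100
eta = (3423.5 / 3945.7) * 100
eta = 86.77%

86.77


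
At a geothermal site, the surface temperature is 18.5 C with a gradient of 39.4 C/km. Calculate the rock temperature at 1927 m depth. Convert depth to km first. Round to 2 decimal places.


Convert depth to km: 1927 / 1000 = 1.927 km
Temperature increase = gradient * depth_km = 39.4 * 1.927 = 75.92 C
Temperature at depth = T_surface + delta_T = 18.5 + 75.92
T = 94.42 C

94.42


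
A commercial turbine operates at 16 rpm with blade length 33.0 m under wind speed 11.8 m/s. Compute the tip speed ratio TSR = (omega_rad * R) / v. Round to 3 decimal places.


Convert rotational speed to rad/s:
  omega = 16 * 2 * pi / 60 = 1.6755 rad/s
Compute tip speed:
  v_tip = omega * R = 1.6755 * 33.0 = 55.292 m/s
Tip speed ratio:
  TSR = v_tip / v_wind = 55.292 / 11.8 = 4.686

4.686


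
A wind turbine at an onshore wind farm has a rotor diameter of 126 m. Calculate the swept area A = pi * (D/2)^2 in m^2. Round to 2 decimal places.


Compute the rotor radius:
  r = D / 2 = 126 / 2 = 63.0 m
Calculate swept area:
  A = pi * r^2 = pi * 63.0^2
  A = 12468.98 m^2

12468.98


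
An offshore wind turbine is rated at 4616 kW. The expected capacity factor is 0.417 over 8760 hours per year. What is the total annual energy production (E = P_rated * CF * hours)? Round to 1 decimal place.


Annual energy = rated_kW * capacity_factor * hours_per_year
Given: P_rated = 4616 kW, CF = 0.417, hours = 8760
E = 4616 * 0.417 * 8760
E = 16861878.7 kWh

16861878.7


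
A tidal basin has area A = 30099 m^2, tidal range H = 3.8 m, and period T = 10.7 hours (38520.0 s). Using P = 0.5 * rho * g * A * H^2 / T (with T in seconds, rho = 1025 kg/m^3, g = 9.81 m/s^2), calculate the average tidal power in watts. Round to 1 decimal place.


Convert period to seconds: T = 10.7 * 3600 = 38520.0 s
H^2 = 3.8^2 = 14.44
P = 0.5 * rho * g * A * H^2 / T
P = 0.5 * 1025 * 9.81 * 30099 * 14.44 / 38520.0
P = 56727.8 W

56727.8


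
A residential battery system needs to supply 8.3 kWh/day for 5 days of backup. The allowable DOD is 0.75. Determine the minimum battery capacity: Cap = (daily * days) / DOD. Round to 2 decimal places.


Total energy needed = daily * days = 8.3 * 5 = 41.5 kWh
Account for depth of discharge:
  Cap = total_energy / DOD = 41.5 / 0.75
  Cap = 55.33 kWh

55.33


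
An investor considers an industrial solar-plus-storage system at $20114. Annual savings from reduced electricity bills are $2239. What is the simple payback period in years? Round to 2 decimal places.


Simple payback period = initial cost / annual savings
Payback = 20114 / 2239
Payback = 8.98 years

8.98


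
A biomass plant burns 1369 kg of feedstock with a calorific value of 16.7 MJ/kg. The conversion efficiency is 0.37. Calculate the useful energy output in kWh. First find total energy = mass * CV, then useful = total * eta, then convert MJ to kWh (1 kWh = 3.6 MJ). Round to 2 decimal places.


Total energy = mass * CV = 1369 * 16.7 = 22862.3 MJ
Useful energy = total * eta = 22862.3 * 0.37 = 8459.05 MJ
Convert to kWh: 8459.05 / 3.6
Useful energy = 2349.74 kWh

2349.74


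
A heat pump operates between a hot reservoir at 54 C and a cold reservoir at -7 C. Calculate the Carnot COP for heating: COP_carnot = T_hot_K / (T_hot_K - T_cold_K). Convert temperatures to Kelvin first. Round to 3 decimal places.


Convert to Kelvin:
  T_hot = 54 + 273.15 = 327.15 K
  T_cold = -7 + 273.15 = 266.15 K
Apply Carnot COP formula:
  COP = T_hot_K / (T_hot_K - T_cold_K) = 327.15 / 61.0
  COP = 5.363

5.363


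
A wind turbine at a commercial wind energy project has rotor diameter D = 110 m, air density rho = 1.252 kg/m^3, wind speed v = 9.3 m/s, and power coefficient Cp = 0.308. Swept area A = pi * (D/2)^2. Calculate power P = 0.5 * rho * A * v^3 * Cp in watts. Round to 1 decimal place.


Step 1 -- Compute swept area:
  A = pi * (D/2)^2 = pi * (110/2)^2 = 9503.32 m^2
Step 2 -- Apply wind power equation:
  P = 0.5 * rho * A * v^3 * Cp
  v^3 = 9.3^3 = 804.357
  P = 0.5 * 1.252 * 9503.32 * 804.357 * 0.308
  P = 1473836.0 W

1473836.0


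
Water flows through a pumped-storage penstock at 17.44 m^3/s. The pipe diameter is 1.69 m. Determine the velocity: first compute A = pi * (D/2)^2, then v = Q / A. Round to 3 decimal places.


Compute pipe cross-sectional area:
  A = pi * (D/2)^2 = pi * (1.69/2)^2 = 2.2432 m^2
Calculate velocity:
  v = Q / A = 17.44 / 2.2432
  v = 7.775 m/s

7.775


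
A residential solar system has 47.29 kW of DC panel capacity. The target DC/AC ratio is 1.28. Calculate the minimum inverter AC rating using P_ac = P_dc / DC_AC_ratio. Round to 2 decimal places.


The inverter AC capacity is determined by the DC/AC ratio.
Given: P_dc = 47.29 kW, DC/AC ratio = 1.28
P_ac = P_dc / ratio = 47.29 / 1.28
P_ac = 36.95 kW

36.95


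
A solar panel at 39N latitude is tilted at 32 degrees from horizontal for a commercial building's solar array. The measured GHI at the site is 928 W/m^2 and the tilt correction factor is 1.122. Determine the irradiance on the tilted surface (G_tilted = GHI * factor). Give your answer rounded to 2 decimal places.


Identify the given values:
  GHI = 928 W/m^2, tilt correction factor = 1.122
Apply the formula G_tilted = GHI * factor:
  G_tilted = 928 * 1.122
  G_tilted = 1041.22 W/m^2

1041.22


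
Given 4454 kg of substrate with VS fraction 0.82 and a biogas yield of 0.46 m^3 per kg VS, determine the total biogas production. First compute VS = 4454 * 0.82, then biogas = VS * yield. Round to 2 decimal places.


Compute volatile solids:
  VS = mass * VS_fraction = 4454 * 0.82 = 3652.28 kg
Calculate biogas volume:
  Biogas = VS * specific_yield = 3652.28 * 0.46
  Biogas = 1680.05 m^3

1680.05


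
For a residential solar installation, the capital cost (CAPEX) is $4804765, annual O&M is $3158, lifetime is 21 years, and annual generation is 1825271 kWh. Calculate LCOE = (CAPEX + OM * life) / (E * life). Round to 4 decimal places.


Total cost = CAPEX + OM * lifetime = 4804765 + 3158 * 21 = 4804765 + 66318 = 4871083
Total generation = annual * lifetime = 1825271 * 21 = 38330691 kWh
LCOE = 4871083 / 38330691
LCOE = 0.1271 $/kWh

0.1271


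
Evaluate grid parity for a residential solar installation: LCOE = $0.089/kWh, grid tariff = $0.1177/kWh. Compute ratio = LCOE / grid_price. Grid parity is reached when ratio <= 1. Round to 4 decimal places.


Compare LCOE to grid price:
  LCOE = $0.089/kWh, Grid price = $0.1177/kWh
  Ratio = LCOE / grid_price = 0.089 / 0.1177 = 0.7562
  Grid parity achieved (ratio <= 1)? yes

0.7562


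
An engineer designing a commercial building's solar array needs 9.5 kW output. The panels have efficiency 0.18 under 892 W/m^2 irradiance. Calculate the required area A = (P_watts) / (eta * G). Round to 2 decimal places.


Convert target power to watts: P = 9.5 * 1000 = 9500.0 W
Compute denominator: eta * G = 0.18 * 892 = 160.56
Required area A = P / (eta * G) = 9500.0 / 160.56
A = 59.17 m^2

59.17


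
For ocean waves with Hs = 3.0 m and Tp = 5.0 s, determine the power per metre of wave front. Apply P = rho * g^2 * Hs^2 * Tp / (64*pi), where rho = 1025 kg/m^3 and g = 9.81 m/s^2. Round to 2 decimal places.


Apply wave power formula:
  g^2 = 9.81^2 = 96.2361
  Hs^2 = 3.0^2 = 9.0
  Numerator = rho * g^2 * Hs^2 * Tp = 1025 * 96.2361 * 9.0 * 5.0 = 4438890.11
  Denominator = 64 * pi = 201.0619
  P = 4438890.11 / 201.0619 = 22077.23 W/m

22077.23


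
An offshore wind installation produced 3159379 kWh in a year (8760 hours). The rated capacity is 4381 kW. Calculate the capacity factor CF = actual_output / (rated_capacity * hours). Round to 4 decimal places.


Capacity factor = actual output / maximum possible output
Maximum possible = rated * hours = 4381 * 8760 = 38377560 kWh
CF = 3159379 / 38377560
CF = 0.0823

0.0823


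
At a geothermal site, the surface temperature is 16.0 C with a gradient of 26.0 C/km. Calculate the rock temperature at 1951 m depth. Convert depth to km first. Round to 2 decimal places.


Convert depth to km: 1951 / 1000 = 1.951 km
Temperature increase = gradient * depth_km = 26.0 * 1.951 = 50.73 C
Temperature at depth = T_surface + delta_T = 16.0 + 50.73
T = 66.73 C

66.73


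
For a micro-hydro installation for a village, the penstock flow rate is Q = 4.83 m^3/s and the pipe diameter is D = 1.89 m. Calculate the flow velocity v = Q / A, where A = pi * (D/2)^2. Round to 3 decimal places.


Compute pipe cross-sectional area:
  A = pi * (D/2)^2 = pi * (1.89/2)^2 = 2.8055 m^2
Calculate velocity:
  v = Q / A = 4.83 / 2.8055
  v = 1.722 m/s

1.722


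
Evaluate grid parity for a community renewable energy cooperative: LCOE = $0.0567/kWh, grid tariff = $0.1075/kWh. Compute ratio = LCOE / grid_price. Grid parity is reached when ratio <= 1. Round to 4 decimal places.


Compare LCOE to grid price:
  LCOE = $0.0567/kWh, Grid price = $0.1075/kWh
  Ratio = LCOE / grid_price = 0.0567 / 0.1075 = 0.5274
  Grid parity achieved (ratio <= 1)? yes

0.5274


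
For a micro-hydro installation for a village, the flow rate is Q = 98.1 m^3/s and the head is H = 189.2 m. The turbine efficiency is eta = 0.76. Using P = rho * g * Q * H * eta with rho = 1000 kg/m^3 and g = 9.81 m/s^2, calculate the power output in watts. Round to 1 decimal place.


Apply the hydropower formula P = rho * g * Q * H * eta
rho * g = 1000 * 9.81 = 9810.0
P = 9810.0 * 98.1 * 189.2 * 0.76
P = 138379812.9 W

138379812.9


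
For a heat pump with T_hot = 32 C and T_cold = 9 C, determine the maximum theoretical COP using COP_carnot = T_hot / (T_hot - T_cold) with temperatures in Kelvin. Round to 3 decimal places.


Convert to Kelvin:
  T_hot = 32 + 273.15 = 305.15 K
  T_cold = 9 + 273.15 = 282.15 K
Apply Carnot COP formula:
  COP = T_hot_K / (T_hot_K - T_cold_K) = 305.15 / 23.0
  COP = 13.267

13.267


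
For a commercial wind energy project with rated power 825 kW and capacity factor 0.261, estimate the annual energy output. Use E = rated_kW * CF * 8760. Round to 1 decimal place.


Annual energy = rated_kW * capacity_factor * hours_per_year
Given: P_rated = 825 kW, CF = 0.261, hours = 8760
E = 825 * 0.261 * 8760
E = 1886247.0 kWh

1886247.0


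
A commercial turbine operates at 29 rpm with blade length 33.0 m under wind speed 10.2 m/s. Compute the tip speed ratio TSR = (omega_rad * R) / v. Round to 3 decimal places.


Convert rotational speed to rad/s:
  omega = 29 * 2 * pi / 60 = 3.0369 rad/s
Compute tip speed:
  v_tip = omega * R = 3.0369 * 33.0 = 100.217 m/s
Tip speed ratio:
  TSR = v_tip / v_wind = 100.217 / 10.2 = 9.825

9.825


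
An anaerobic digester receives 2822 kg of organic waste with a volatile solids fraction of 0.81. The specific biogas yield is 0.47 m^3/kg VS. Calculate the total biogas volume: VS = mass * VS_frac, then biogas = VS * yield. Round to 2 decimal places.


Compute volatile solids:
  VS = mass * VS_fraction = 2822 * 0.81 = 2285.82 kg
Calculate biogas volume:
  Biogas = VS * specific_yield = 2285.82 * 0.47
  Biogas = 1074.34 m^3

1074.34


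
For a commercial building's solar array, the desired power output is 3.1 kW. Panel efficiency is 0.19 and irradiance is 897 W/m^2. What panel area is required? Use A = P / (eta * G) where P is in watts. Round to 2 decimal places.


Convert target power to watts: P = 3.1 * 1000 = 3100.0 W
Compute denominator: eta * G = 0.19 * 897 = 170.43
Required area A = P / (eta * G) = 3100.0 / 170.43
A = 18.19 m^2

18.19


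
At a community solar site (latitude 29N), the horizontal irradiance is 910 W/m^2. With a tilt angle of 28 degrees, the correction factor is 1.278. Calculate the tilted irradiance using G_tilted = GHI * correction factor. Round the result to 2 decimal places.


Identify the given values:
  GHI = 910 W/m^2, tilt correction factor = 1.278
Apply the formula G_tilted = GHI * factor:
  G_tilted = 910 * 1.278
  G_tilted = 1162.98 W/m^2

1162.98


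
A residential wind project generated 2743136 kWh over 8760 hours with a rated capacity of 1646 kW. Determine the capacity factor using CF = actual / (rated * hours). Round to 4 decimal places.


Capacity factor = actual output / maximum possible output
Maximum possible = rated * hours = 1646 * 8760 = 14418960 kWh
CF = 2743136 / 14418960
CF = 0.1902

0.1902


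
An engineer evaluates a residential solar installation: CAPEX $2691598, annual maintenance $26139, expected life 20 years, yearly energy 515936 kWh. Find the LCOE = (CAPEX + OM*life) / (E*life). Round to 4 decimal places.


Total cost = CAPEX + OM * lifetime = 2691598 + 26139 * 20 = 2691598 + 522780 = 3214378
Total generation = annual * lifetime = 515936 * 20 = 10318720 kWh
LCOE = 3214378 / 10318720
LCOE = 0.3115 $/kWh

0.3115


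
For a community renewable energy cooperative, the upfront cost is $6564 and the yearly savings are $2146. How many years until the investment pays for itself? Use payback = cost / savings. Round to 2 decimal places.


Simple payback period = initial cost / annual savings
Payback = 6564 / 2146
Payback = 3.06 years

3.06


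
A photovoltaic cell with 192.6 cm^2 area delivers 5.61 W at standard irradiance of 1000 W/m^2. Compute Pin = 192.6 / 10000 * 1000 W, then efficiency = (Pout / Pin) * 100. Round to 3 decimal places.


First compute the input power:
  Pin = area_cm2 / 10000 * G = 192.6 / 10000 * 1000 = 19.26 W
Then compute efficiency:
  Efficiency = (Pout / Pin) * 100 = (5.61 / 19.26) * 100
  Efficiency = 29.128%

29.128


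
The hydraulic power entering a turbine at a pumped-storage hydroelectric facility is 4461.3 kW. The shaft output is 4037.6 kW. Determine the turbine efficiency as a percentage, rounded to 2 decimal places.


Turbine efficiency = (output power / input power) * 100
eta = (4037.6 / 4461.3) * 100
eta = 90.50%

90.50


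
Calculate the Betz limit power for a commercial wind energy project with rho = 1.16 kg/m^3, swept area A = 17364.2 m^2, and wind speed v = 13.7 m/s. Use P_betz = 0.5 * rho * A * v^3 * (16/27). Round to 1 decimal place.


The Betz coefficient Cp_max = 16/27 = 0.5926
v^3 = 13.7^3 = 2571.353
P_betz = 0.5 * rho * A * v^3 * Cp_max
P_betz = 0.5 * 1.16 * 17364.2 * 2571.353 * 0.5926
P_betz = 15346194.3 W

15346194.3


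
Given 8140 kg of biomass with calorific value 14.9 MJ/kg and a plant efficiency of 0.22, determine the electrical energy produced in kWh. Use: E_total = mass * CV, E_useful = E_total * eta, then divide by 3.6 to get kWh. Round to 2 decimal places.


Total energy = mass * CV = 8140 * 14.9 = 121286.0 MJ
Useful energy = total * eta = 121286.0 * 0.22 = 26682.92 MJ
Convert to kWh: 26682.92 / 3.6
Useful energy = 7411.92 kWh

7411.92


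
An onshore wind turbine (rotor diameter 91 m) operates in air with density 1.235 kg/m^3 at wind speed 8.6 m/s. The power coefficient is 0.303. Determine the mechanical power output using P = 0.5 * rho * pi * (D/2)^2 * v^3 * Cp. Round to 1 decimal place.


Step 1 -- Compute swept area:
  A = pi * (D/2)^2 = pi * (91/2)^2 = 6503.88 m^2
Step 2 -- Apply wind power equation:
  P = 0.5 * rho * A * v^3 * Cp
  v^3 = 8.6^3 = 636.056
  P = 0.5 * 1.235 * 6503.88 * 636.056 * 0.303
  P = 774011.9 W

774011.9
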